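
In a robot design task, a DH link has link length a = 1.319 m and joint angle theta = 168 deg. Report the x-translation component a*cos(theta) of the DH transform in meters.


a*cos(theta) = 1.319*cos(168 deg) = -1.2902

-1.2902 m


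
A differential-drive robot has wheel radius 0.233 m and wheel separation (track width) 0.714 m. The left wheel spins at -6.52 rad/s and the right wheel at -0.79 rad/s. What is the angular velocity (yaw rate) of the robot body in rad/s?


omega = r*(wR - wL)/L = 0.233*(-0.79 - (-6.52))/0.714 = 1.8699

1.8699 rad/s


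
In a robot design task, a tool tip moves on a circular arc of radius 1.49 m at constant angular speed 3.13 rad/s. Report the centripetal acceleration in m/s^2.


a_c = omega^2 * r = 3.13^2 * 1.49 = 14.5974

14.5974 m/s^2


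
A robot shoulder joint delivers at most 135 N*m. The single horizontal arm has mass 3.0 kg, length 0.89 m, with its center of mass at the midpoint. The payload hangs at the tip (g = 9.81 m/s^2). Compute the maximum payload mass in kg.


tau_arm = m_arm*g*(L/2) = 3.0*9.81*0.89/2 = 13.0963 N*m
tau_payload = tau_max - tau_arm = 135 - 13.0963 = 121.9037
m_payload = tau_payload / (g*L) = 121.9037 / (9.81*0.89) = 13.9623

13.9623 kg


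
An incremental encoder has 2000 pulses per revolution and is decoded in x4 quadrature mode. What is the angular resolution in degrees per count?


resolution = 360 / (PPR * 4) = 360 / 8000 = 0.0450

0.0450 degrees


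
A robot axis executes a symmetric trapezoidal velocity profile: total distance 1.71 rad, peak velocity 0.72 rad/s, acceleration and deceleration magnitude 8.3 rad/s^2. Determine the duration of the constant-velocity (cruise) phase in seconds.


t_acc = v/a = 0.086747 s, d_acc = v^2/(2a) = 0.031229 rad each
d_cruise = 1.71 - 2*0.031229 = 1.647542 rad
t_cruise = d_cruise/v = 1.647542/0.72 = 2.2883

2.2883 s


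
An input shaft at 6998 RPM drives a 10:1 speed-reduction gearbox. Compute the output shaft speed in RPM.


omega_out = omega_in / N = 6998 / 10 = 699.8000

699.8000 RPM


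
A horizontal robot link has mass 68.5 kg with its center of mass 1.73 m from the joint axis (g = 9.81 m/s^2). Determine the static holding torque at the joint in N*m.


tau = m*g*L = 68.5 * 9.81 * 1.73 = 1162.5340

1162.5340 N*m


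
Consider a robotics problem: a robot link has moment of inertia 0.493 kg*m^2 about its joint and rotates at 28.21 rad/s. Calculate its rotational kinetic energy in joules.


KE = (1/2)*I*omega^2 = 0.5*0.493*28.21^2 = 196.1657

196.1657 J


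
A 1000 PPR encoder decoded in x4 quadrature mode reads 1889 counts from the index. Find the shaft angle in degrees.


angle = counts * 360 / (PPR*4) = 1889 * 360 / 4000 = 170.0100

170.0100 degrees


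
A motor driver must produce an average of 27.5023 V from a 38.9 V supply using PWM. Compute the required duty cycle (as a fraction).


D = V_avg/V_supply = 27.5023/38.9 = 0.7070

0.7070


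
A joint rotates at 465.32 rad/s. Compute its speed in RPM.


RPM = 465.32 * 60/(2*pi) = 4443.4787

4443.4787 RPM


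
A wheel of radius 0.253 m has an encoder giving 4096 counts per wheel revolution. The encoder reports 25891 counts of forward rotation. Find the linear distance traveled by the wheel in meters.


revs = 25891/4096 = 6.321045
d = revs * 2*pi*r = 6.321045 * 2*pi*0.253 = 10.0482

10.0482 m


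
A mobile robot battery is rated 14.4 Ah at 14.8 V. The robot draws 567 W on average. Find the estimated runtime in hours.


E = 14.4*14.8 = 213.1200 Wh
t = E/P = 213.1200/567 = 0.3759

0.3759 hours


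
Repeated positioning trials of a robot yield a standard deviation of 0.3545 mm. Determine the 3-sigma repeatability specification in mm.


repeatability = 3*sigma = 3*0.3545 = 1.0635

1.0635 mm


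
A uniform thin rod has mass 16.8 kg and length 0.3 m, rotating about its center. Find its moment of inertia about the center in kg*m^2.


I = (1/12)*m*L^2 = (1/12)*16.8*0.3^2 = 0.1260

0.1260 kg*m^2


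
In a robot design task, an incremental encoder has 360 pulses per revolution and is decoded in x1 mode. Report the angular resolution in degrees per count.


resolution = 360 / (PPR * 1) = 360 / 360 = 1.0000

1.0000 degrees


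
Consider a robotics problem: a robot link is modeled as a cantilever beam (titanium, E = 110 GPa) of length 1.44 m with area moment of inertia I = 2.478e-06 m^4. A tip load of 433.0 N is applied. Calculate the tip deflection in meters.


delta = F*L^3/(3*E*I) = 433.0*1.44^3/(3*1.100e+11*2.478e-06)
      = 1292.931072/817740 = 0.0016

0.0016 m


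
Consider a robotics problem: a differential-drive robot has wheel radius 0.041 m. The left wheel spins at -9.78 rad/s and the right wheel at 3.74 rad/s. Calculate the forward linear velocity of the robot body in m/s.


v = r*(wR + wL)/2 = 0.041*(3.74 + -9.78)/2 = -0.1238

-0.1238 m/s


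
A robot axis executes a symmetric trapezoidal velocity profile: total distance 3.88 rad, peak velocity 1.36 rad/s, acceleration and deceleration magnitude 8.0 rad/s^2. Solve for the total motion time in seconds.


t_acc = v/a = 1.36/8.0 = 0.170000 s
d_acc = v^2/(2a) = 0.115600 rad (each ramp)
d_cruise = 3.88 - 2*0.115600 = 3.648800 rad
t_cruise = 3.648800/1.36 = 2.682941 s
t_total = 2*0.170000 + 2.682941 = 3.0229

3.0229 s


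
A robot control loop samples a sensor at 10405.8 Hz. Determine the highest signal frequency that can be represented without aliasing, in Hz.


f_max = f_s/2 = 10405.8/2 = 5202.9000

5202.9000 Hz


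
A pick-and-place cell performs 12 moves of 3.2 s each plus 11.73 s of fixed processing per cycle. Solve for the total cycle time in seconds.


T = 12*3.2 + 11.73 = 50.1300

50.1300 s


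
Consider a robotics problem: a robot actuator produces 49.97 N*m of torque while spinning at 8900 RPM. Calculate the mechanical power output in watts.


omega = 8900 * 2*pi/60 = 932.005821 rad/s
P = tau * omega = 49.97 * 932.005821 = 46572.3309

46572.3309 W


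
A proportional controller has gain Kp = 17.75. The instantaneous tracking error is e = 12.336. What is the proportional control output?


u_P = Kp * e = 17.75 * 12.336 = 218.9640

218.9640


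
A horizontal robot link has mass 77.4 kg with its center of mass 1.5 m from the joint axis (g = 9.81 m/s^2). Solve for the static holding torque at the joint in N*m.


tau = m*g*L = 77.4 * 9.81 * 1.5 = 1138.9410

1138.9410 N*m


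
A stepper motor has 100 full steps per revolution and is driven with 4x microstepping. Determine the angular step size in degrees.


step = 360/(100*4) = 360/400 = 0.9000

0.9000 degrees


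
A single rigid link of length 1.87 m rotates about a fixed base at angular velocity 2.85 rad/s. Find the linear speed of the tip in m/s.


v = L*omega = 1.87 * 2.85 = 5.3295

5.3295 m/s


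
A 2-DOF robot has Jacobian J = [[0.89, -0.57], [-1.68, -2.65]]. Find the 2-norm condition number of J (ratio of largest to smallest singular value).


JJ^T eigenvalues: trace(JJ^T) = 10.9619, det(JJ^T) = det(J)^2 = 10.99651921
s_max^2 = (10.9619 + sqrt(76.17717477))/2 = 9.84492682
s_min^2 = (10.9619 - sqrt(76.17717477))/2 = 1.11697318
kappa = s_max/s_min = sqrt(9.84492682/1.11697318) = 2.9688

2.9688


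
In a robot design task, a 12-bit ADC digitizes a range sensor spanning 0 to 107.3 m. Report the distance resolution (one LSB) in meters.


res = range / 2^n = 107.3/2^12 = 107.3/4096 = 0.0262

0.0262 m


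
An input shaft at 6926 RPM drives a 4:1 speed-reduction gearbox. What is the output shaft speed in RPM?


omega_out = omega_in / N = 6926 / 4 = 1731.5000

1731.5000 RPM


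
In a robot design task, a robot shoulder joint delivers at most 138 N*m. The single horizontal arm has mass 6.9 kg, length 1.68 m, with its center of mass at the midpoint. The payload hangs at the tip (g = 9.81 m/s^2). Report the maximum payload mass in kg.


tau_arm = m_arm*g*(L/2) = 6.9*9.81*1.68/2 = 56.8588 N*m
tau_payload = tau_max - tau_arm = 138 - 56.8588 = 81.1412
m_payload = tau_payload / (g*L) = 81.1412 / (9.81*1.68) = 4.9234

4.9234 kg


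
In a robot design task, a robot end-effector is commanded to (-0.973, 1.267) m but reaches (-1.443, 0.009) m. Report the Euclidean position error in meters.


dx = -1.443 - (-0.973) = -0.4700, dy = 0.009 - (1.267) = -1.2580
err = sqrt(0.220900 + 1.582564) = 1.3429

1.3429 m


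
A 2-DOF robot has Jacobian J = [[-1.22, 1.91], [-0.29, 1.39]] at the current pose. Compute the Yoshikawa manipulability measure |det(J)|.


det(J) = -1.22*1.39 - (1.91)*(-0.29) = -1.1419
|det(J)| = 1.1419

1.1419


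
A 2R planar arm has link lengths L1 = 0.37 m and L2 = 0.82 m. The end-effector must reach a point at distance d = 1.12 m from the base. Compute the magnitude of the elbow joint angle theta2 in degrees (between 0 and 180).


cos(th2) = (d^2 - L1^2 - L2^2)/(2*L1*L2) = (1.12^2 - 0.37^2 - 0.82^2)/(2*0.37*0.82) = 0.73352011
th2 = acos(0.73352011) = 42.8177 deg

42.8177 degrees


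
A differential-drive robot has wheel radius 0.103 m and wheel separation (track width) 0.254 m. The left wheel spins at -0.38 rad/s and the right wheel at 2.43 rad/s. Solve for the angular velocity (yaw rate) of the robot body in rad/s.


omega = r*(wR - wL)/L = 0.103*(2.43 - (-0.38))/0.254 = 1.1395

1.1395 rad/s


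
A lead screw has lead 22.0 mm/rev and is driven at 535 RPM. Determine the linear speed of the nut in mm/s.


v = lead * (RPM/60) = 22.0*535/60 = 196.1667

196.1667 mm/s


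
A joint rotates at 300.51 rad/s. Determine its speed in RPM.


RPM = 300.51 * 60/(2*pi) = 2869.6591

2869.6591 RPM


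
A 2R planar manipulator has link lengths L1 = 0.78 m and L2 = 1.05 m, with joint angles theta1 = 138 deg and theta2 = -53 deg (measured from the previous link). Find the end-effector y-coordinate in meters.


y = L1*sin(th1) + L2*sin(th1+th2) = 0.78*sin(138 deg) + 1.05*sin(85 deg) = 1.5679

1.5679 m


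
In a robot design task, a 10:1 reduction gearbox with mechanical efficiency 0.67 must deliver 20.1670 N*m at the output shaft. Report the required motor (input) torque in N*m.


tau_in = tau_out / (N * eta) = 20.1670 / (10 * 0.67) = 3.0100

3.0100 N*m


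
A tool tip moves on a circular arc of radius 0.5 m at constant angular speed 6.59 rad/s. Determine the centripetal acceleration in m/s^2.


a_c = omega^2 * r = 6.59^2 * 0.5 = 21.7141

21.7141 m/s^2


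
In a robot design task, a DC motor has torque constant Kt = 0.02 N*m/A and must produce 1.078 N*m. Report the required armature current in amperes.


I = tau / Kt = 1.078/0.02 = 53.9000

53.9000 A


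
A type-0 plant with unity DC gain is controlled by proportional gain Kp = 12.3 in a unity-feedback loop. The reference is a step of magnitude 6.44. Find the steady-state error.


e_ss = R/(1 + Kp) = 6.44/(1 + 12.3) = 6.44/13.3000 = 0.4842

0.4842


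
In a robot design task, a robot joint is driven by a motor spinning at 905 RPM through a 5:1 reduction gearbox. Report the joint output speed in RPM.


omega_joint = omega_motor / N = 905 / 5 = 181.0000

181.0000 RPM


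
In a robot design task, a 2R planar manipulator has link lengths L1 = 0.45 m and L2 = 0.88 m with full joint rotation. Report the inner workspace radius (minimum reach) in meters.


r_min = |L1 - L2| = |0.45 - 0.88| = 0.4300

0.4300 m


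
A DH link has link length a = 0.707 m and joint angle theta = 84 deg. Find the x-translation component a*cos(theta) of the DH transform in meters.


a*cos(theta) = 0.707*cos(84 deg) = 0.0739

0.0739 m


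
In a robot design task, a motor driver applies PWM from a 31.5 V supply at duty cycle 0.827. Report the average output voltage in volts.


V_avg = V_supply * D = 31.5*0.827 = 26.0505

26.0505 V


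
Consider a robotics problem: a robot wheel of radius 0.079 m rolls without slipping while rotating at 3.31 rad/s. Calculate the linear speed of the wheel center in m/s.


v = omega * r = 3.31 * 0.079 = 0.2615

0.2615 m/s


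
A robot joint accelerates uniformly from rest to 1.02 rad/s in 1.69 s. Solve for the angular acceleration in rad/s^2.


alpha = delta_omega / t = 1.02 / 1.69 = 0.6036

0.6036 rad/s^2


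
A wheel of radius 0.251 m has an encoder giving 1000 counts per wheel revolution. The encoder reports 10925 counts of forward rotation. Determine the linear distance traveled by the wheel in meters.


revs = 10925/1000 = 10.925000
d = revs * 2*pi*r = 10.925000 * 2*pi*0.251 = 17.2296

17.2296 m


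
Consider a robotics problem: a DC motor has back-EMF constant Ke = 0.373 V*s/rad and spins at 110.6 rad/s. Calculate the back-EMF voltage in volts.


V_emf = Ke * omega = 0.373*110.6 = 41.2538

41.2538 V


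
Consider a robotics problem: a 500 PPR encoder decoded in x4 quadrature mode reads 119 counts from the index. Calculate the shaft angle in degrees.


angle = counts * 360 / (PPR*4) = 119 * 360 / 2000 = 21.4200

21.4200 degrees


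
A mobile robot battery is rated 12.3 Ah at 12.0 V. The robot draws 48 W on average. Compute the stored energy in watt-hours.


E = capacity * V = 12.3*12.0 = 147.6000

147.6000 Wh


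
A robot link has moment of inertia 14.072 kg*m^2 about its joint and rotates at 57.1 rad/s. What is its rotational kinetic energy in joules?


KE = (1/2)*I*omega^2 = 0.5*14.072*57.1^2 = 22940.2448

22940.2448 J


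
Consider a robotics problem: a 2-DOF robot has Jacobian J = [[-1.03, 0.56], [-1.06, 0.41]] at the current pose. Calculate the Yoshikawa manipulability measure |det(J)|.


det(J) = -1.03*0.41 - (0.56)*(-1.06) = 0.1713
|det(J)| = 0.1713

0.1713


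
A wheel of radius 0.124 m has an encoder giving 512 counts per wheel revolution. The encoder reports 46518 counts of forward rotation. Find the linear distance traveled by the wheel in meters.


revs = 46518/512 = 90.855469
d = revs * 2*pi*r = 90.855469 * 2*pi*0.124 = 70.7869

70.7869 m


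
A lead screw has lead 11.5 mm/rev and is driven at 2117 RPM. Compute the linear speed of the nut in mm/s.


v = lead * (RPM/60) = 11.5*2117/60 = 405.7583

405.7583 mm/s


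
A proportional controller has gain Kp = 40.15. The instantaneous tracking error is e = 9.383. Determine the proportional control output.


u_P = Kp * e = 40.15 * 9.383 = 376.7274

376.7274


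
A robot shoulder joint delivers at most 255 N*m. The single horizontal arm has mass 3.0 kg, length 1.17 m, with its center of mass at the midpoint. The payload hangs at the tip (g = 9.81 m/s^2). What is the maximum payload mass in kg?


tau_arm = m_arm*g*(L/2) = 3.0*9.81*1.17/2 = 17.2165 N*m
tau_payload = tau_max - tau_arm = 255 - 17.2165 = 237.7835
m_payload = tau_payload / (g*L) = 237.7835 / (9.81*1.17) = 20.7170

20.7170 kg


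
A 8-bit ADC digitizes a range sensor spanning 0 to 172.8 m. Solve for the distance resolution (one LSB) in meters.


res = range / 2^n = 172.8/2^8 = 172.8/256 = 0.6750

0.6750 m


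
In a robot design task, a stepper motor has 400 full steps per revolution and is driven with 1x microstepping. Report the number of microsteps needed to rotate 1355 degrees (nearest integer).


step_size = 360/(400*1) = 360/400 = 0.900000 deg
n = 1355/(360/400) = 1355*400/360 = 1505.5556 -> 1506

1506 steps


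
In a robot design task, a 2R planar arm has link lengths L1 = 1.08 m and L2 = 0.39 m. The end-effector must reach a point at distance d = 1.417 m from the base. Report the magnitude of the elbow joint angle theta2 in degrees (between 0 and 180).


cos(th2) = (d^2 - L1^2 - L2^2)/(2*L1*L2) = (1.417^2 - 1.08^2 - 0.39^2)/(2*1.08*0.39) = 0.81836301
th2 = acos(0.81836301) = 35.0787 deg

35.0787 degrees


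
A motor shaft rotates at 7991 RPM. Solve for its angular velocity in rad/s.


omega = 7991 * 2*pi/60 = 836.8156

836.8156 rad/s


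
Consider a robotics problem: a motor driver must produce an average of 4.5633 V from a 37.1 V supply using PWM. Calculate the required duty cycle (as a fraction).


D = V_avg/V_supply = 4.5633/37.1 = 0.1230

0.1230


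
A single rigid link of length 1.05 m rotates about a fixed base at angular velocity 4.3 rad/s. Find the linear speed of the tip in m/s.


v = L*omega = 1.05 * 4.3 = 4.5150

4.5150 m/s


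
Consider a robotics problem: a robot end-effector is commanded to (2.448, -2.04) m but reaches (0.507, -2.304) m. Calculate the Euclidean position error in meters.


dx = 0.507 - (2.448) = -1.9410, dy = -2.304 - (-2.04) = -0.2640
err = sqrt(3.767481 + 0.069696) = 1.9589

1.9589 m


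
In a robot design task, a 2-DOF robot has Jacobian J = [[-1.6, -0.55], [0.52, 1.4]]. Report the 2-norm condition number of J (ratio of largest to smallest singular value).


JJ^T eigenvalues: trace(JJ^T) = 5.0929, det(JJ^T) = det(J)^2 = 3.81811600
s_max^2 = (5.0929 + sqrt(10.66516641))/2 = 4.17932832
s_min^2 = (5.0929 - sqrt(10.66516641))/2 = 0.91357168
kappa = s_max/s_min = sqrt(4.17932832/0.91357168) = 2.1389

2.1389


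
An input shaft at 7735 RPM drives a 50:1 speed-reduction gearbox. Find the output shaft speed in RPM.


omega_out = omega_in / N = 7735 / 50 = 154.7000

154.7000 RPM


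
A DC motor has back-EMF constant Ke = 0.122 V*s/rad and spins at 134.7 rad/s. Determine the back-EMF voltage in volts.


V_emf = Ke * omega = 0.122*134.7 = 16.4334

16.4334 V


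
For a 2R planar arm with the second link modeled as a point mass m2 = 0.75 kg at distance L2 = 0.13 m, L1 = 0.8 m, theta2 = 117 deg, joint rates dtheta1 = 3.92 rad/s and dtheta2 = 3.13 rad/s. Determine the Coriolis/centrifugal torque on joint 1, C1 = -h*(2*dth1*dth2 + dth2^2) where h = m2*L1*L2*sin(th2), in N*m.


h = m2*L1*L2*sin(th2) = 0.75*0.8*0.13*sin(117 deg) = 0.069499
C1 = -h*(2*3.92*3.13 + 3.13^2) = -0.069499*34.3361 = -2.3863

-2.3863 N*m


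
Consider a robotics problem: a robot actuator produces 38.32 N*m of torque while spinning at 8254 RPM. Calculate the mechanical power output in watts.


omega = 8254 * 2*pi/60 = 864.356859 rad/s
P = tau * omega = 38.32 * 864.356859 = 33122.1548

33122.1548 W


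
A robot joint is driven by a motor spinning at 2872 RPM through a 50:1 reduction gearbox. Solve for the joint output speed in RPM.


omega_joint = omega_motor / N = 2872 / 50 = 57.4400

57.4400 RPM


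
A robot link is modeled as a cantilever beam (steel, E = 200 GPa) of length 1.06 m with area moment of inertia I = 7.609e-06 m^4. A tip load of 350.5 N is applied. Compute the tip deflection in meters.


delta = F*L^3/(3*E*I) = 350.5*1.06^3/(3*2.000e+11*7.609e-06)
      = 417.451108/4565400 = 9.1438e-05

9.1438e-05 m


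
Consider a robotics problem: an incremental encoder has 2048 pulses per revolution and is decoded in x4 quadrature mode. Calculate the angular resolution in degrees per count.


resolution = 360 / (PPR * 4) = 360 / 8192 = 0.0439

0.0439 degrees


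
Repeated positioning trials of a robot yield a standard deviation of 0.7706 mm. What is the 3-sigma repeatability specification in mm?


repeatability = 3*sigma = 3*0.7706 = 2.3118

2.3118 mm


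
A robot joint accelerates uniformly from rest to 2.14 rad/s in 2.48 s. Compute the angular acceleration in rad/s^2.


alpha = delta_omega / t = 2.14 / 2.48 = 0.8629

0.8629 rad/s^2


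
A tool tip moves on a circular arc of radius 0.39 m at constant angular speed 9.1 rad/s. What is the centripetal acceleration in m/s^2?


a_c = omega^2 * r = 9.1^2 * 0.39 = 32.2959

32.2959 m/s^2


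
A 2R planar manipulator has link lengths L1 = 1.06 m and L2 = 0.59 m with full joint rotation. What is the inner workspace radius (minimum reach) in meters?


r_min = |L1 - L2| = |1.06 - 0.59| = 0.4700

0.4700 m


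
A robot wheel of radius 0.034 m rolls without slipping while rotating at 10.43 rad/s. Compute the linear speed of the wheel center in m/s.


v = omega * r = 10.43 * 0.034 = 0.3546

0.3546 m/s


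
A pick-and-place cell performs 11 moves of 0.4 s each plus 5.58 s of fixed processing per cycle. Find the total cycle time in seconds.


T = 11*0.4 + 5.58 = 9.9800

9.9800 s


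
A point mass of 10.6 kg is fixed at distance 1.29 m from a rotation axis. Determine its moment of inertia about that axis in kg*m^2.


I = m*r^2 = 10.6*1.29^2 = 17.6395

17.6395 kg*m^2


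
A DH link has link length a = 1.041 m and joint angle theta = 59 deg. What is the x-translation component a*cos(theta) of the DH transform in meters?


a*cos(theta) = 1.041*cos(59 deg) = 0.5362

0.5362 m


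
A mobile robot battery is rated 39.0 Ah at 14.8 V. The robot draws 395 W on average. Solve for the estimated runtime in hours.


E = 39.0*14.8 = 577.2000 Wh
t = E/P = 577.2000/395 = 1.4613

1.4613 hours


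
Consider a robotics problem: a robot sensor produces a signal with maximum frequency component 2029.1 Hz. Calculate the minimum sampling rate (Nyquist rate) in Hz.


f_s,min = 2*f_max = 2*2029.1 = 4058.2000

4058.2000 Hz


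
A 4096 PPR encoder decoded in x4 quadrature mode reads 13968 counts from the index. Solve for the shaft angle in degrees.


angle = counts * 360 / (PPR*4) = 13968 * 360 / 16384 = 306.9141

306.9141 degrees


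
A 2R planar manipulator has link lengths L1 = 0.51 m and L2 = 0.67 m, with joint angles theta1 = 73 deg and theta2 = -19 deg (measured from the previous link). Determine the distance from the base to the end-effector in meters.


x = L1*cos(th1) + L2*cos(th1+th2) = 0.542926
y = L1*sin(th1) + L2*sin(th1+th2) = 1.029757
d = sqrt(x^2 + y^2) = sqrt(0.294769 + 1.060399) = 1.1641

1.1641 m


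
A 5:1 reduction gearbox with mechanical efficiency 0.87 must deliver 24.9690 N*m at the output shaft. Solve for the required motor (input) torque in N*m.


tau_in = tau_out / (N * eta) = 24.9690 / (5 * 0.87) = 5.7400

5.7400 N*m


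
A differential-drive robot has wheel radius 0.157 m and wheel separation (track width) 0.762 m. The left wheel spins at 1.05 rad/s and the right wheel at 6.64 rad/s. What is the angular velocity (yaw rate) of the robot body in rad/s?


omega = r*(wR - wL)/L = 0.157*(6.64 - (1.05))/0.762 = 1.1517

1.1517 rad/s


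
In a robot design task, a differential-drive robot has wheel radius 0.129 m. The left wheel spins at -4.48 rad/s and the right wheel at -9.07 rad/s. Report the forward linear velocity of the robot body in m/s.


v = r*(wR + wL)/2 = 0.129*(-9.07 + -4.48)/2 = -0.8740

-0.8740 m/s


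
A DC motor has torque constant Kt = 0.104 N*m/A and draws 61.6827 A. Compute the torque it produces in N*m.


tau = Kt * I = 0.104*61.6827 = 6.4150

6.4150 N*m


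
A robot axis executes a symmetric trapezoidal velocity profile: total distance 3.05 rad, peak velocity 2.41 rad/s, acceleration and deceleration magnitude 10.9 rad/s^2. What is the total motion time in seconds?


t_acc = v/a = 2.41/10.9 = 0.221101 s
d_acc = v^2/(2a) = 0.266427 rad (each ramp)
d_cruise = 3.05 - 2*0.266427 = 2.517146 rad
t_cruise = 2.517146/2.41 = 1.044459 s
t_total = 2*0.221101 + 1.044459 = 1.4867

1.4867 s


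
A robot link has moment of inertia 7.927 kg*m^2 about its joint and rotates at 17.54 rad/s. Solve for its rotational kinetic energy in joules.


KE = (1/2)*I*omega^2 = 0.5*7.927*17.54^2 = 1219.3771

1219.3771 J


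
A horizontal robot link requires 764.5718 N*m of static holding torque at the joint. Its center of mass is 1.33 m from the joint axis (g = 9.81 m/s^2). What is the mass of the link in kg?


m = tau / (g*L) = 764.5718 / (9.81 * 1.33) = 58.6000

58.6000 kg


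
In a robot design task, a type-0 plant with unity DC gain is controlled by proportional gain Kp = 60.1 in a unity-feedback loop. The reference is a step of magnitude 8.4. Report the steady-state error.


e_ss = R/(1 + Kp) = 8.4/(1 + 60.1) = 8.4/61.1000 = 0.1375

0.1375


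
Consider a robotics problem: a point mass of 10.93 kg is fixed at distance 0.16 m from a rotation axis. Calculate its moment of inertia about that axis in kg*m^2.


I = m*r^2 = 10.93*0.16^2 = 0.2798

0.2798 kg*m^2


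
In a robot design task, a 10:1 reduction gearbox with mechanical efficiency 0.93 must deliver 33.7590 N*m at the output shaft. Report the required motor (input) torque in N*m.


tau_in = tau_out / (N * eta) = 33.7590 / (10 * 0.93) = 3.6300

3.6300 N*m


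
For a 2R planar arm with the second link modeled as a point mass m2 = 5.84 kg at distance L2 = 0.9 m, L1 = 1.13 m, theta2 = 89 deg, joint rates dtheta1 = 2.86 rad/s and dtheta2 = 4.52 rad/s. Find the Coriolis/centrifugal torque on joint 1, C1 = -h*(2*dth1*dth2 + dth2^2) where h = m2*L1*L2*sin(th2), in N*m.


h = m2*L1*L2*sin(th2) = 5.84*1.13*0.9*sin(89 deg) = 5.938375
C1 = -h*(2*2.86*4.52 + 4.52^2) = -5.938375*46.2848 = -274.8565

-274.8565 N*m


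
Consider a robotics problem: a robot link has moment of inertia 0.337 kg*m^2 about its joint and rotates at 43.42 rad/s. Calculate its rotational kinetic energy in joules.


KE = (1/2)*I*omega^2 = 0.5*0.337*43.42^2 = 317.6724

317.6724 J


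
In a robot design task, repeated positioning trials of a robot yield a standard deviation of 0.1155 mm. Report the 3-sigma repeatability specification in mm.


repeatability = 3*sigma = 3*0.1155 = 0.3465

0.3465 mm


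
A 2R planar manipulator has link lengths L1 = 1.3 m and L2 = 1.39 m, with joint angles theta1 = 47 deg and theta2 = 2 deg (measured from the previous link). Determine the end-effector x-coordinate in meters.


x = L1*cos(th1) + L2*cos(th1+th2) = 1.3*cos(47 deg) + 1.39*cos(49 deg) = 1.7985

1.7985 m


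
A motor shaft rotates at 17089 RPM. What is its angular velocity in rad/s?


omega = 17089 * 2*pi/60 = 1789.5559

1789.5559 rad/s


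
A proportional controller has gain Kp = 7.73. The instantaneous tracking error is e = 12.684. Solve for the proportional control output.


u_P = Kp * e = 7.73 * 12.684 = 98.0473

98.0473


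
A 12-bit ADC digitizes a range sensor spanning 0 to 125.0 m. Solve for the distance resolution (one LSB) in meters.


res = range / 2^n = 125.0/2^12 = 125.0/4096 = 0.0305

0.0305 m


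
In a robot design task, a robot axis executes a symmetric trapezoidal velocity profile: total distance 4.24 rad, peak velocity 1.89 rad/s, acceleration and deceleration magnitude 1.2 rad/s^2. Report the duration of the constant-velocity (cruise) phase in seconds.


t_acc = v/a = 1.575000 s, d_acc = v^2/(2a) = 1.488375 rad each
d_cruise = 4.24 - 2*1.488375 = 1.263250 rad
t_cruise = d_cruise/v = 1.263250/1.89 = 0.6684

0.6684 s


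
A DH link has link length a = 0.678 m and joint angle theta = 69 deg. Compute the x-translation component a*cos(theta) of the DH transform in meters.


a*cos(theta) = 0.678*cos(69 deg) = 0.2430

0.2430 m


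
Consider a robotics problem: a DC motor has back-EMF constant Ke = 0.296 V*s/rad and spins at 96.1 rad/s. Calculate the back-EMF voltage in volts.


V_emf = Ke * omega = 0.296*96.1 = 28.4456

28.4456 V


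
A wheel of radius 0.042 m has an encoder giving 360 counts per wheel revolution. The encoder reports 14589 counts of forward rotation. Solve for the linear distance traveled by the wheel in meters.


revs = 14589/360 = 40.525000
d = revs * 2*pi*r = 40.525000 * 2*pi*0.042 = 10.6943

10.6943 m


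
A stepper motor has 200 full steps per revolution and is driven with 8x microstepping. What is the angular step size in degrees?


step = 360/(200*8) = 360/1600 = 0.2250

0.2250 degrees


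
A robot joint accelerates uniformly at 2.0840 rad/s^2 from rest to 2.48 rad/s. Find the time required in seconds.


t = delta_omega / alpha = 2.48 / 2.0840 = 1.1900

1.1900 s


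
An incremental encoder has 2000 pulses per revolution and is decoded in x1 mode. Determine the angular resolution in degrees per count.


resolution = 360 / (PPR * 1) = 360 / 2000 = 0.1800

0.1800 degrees


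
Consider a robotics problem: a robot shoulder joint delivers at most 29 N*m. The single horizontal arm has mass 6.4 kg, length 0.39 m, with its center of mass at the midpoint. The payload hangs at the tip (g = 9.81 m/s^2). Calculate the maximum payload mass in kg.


tau_arm = m_arm*g*(L/2) = 6.4*9.81*0.39/2 = 12.2429 N*m
tau_payload = tau_max - tau_arm = 29 - 12.2429 = 16.7571
m_payload = tau_payload / (g*L) = 16.7571 / (9.81*0.39) = 4.3799

4.3799 kg


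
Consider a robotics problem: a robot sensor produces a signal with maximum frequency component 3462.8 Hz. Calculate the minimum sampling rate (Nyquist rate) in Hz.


f_s,min = 2*f_max = 2*3462.8 = 6925.6000

6925.6000 Hz


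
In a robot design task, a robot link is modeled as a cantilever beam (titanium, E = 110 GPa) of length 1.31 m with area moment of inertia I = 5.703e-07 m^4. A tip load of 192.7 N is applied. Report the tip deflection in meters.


delta = F*L^3/(3*E*I) = 192.7*1.31^3/(3*1.100e+11*5.703e-07)
      = 433.2071357/188199 = 0.0023

0.0023 m


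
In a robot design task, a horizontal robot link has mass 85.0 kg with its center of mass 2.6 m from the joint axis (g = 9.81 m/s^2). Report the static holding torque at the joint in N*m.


tau = m*g*L = 85.0 * 9.81 * 2.6 = 2168.0100

2168.0100 N*m


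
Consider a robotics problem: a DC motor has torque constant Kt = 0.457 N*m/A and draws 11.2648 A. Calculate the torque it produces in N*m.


tau = Kt * I = 0.457*11.2648 = 5.1480

5.1480 N*m


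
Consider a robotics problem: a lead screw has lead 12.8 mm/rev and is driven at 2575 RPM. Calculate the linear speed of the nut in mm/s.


v = lead * (RPM/60) = 12.8*2575/60 = 549.3333

549.3333 mm/s


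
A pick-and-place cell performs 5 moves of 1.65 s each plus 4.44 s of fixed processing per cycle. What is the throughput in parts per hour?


T_cycle = 5*1.65 + 4.44 = 12.6900 s
rate = 3600/T = 283.6879

283.6879 parts/hour


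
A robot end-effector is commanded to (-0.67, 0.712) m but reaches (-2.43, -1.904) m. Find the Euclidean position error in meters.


dx = -2.43 - (-0.67) = -1.7600, dy = -1.904 - (0.712) = -2.6160
err = sqrt(3.097600 + 6.843456) = 3.1529

3.1529 m


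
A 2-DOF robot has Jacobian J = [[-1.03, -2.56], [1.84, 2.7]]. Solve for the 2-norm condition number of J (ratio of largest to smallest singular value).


JJ^T eigenvalues: trace(JJ^T) = 18.2901, det(JJ^T) = det(J)^2 = 3.72258436
s_max^2 = (18.2901 + sqrt(319.63742057))/2 = 18.08425327
s_min^2 = (18.2901 - sqrt(319.63742057))/2 = 0.20584673
kappa = s_max/s_min = sqrt(18.08425327/0.20584673) = 9.3730

9.3730


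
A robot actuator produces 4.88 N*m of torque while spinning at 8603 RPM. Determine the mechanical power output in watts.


omega = 8603 * 2*pi/60 = 900.904053 rad/s
P = tau * omega = 4.88 * 900.904053 = 4396.4118

4396.4118 W


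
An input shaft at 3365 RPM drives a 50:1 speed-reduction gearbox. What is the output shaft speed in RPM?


omega_out = omega_in / N = 3365 / 50 = 67.3000

67.3000 RPM


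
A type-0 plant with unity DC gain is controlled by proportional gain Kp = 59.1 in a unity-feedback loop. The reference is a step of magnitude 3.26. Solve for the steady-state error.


e_ss = R/(1 + Kp) = 3.26/(1 + 59.1) = 3.26/60.1000 = 0.0542

0.0542


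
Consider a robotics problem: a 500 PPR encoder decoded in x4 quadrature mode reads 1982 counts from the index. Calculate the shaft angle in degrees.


angle = counts * 360 / (PPR*4) = 1982 * 360 / 2000 = 356.7600

356.7600 degrees


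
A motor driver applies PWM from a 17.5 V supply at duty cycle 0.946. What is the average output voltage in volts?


V_avg = V_supply * D = 17.5*0.946 = 16.5550

16.5550 V


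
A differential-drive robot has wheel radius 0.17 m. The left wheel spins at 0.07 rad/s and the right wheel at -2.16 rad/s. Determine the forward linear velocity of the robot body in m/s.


v = r*(wR + wL)/2 = 0.17*(-2.16 + 0.07)/2 = -0.1777

-0.1777 m/s


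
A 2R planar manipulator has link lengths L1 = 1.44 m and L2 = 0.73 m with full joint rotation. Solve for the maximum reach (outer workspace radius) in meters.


r_max = L1 + L2 = 1.44 + 0.73 = 2.1700

2.1700 m


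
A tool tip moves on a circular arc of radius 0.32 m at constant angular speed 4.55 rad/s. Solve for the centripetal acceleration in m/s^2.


a_c = omega^2 * r = 4.55^2 * 0.32 = 6.6248

6.6248 m/s^2


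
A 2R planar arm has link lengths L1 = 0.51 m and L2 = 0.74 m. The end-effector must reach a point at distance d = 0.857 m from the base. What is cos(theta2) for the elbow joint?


cos(th2) = (d^2 - L1^2 - L2^2)/(2*L1*L2) = (0.857^2 - 0.51^2 - 0.74^2)/(2*0.51*0.74) = -0.0970

-0.0970


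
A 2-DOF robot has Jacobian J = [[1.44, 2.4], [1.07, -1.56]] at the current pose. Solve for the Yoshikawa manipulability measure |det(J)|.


det(J) = 1.44*-1.56 - (2.4)*(1.07) = -4.8144
|det(J)| = 4.8144

4.8144


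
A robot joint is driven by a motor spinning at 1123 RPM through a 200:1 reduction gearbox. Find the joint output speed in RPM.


omega_joint = omega_motor / N = 1123 / 200 = 5.6150

5.6150 RPM


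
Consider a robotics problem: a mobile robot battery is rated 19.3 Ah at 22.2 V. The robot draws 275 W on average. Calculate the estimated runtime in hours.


E = 19.3*22.2 = 428.4600 Wh
t = E/P = 428.4600/275 = 1.5580

1.5580 hours


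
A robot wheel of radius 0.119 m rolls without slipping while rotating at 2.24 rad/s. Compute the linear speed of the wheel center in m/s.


v = omega * r = 2.24 * 0.119 = 0.2666

0.2666 m/s


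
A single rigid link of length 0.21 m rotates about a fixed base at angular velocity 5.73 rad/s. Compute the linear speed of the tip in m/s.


v = L*omega = 0.21 * 5.73 = 1.2033

1.2033 m/s


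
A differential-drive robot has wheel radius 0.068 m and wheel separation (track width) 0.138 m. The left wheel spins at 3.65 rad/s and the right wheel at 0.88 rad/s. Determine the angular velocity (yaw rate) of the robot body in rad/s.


omega = r*(wR - wL)/L = 0.068*(0.88 - (3.65))/0.138 = -1.3649

-1.3649 rad/s


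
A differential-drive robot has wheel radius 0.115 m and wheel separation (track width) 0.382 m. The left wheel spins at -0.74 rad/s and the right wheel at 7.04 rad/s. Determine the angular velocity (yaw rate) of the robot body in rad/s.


omega = r*(wR - wL)/L = 0.115*(7.04 - (-0.74))/0.382 = 2.3421

2.3421 rad/s


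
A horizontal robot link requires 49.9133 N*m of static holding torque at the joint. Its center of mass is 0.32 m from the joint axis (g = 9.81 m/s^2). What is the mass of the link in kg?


m = tau / (g*L) = 49.9133 / (9.81 * 0.32) = 15.9000

15.9000 kg


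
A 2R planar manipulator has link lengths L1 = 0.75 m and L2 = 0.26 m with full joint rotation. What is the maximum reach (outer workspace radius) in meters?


r_max = L1 + L2 = 0.75 + 0.26 = 1.0100

1.0100 m


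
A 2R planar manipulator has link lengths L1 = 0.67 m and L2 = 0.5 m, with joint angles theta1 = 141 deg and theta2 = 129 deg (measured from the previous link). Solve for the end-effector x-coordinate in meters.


x = L1*cos(th1) + L2*cos(th1+th2) = 0.67*cos(141 deg) + 0.5*cos(270 deg) = -0.5207

-0.5207 m


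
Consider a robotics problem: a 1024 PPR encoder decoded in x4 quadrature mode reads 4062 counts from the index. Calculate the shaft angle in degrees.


angle = counts * 360 / (PPR*4) = 4062 * 360 / 4096 = 357.0117

357.0117 degrees


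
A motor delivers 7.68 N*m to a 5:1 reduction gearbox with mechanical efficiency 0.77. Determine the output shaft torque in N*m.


tau_out = tau_in * N * eta = 7.68 * 5 * 0.77 = 29.5680

29.5680 N*m


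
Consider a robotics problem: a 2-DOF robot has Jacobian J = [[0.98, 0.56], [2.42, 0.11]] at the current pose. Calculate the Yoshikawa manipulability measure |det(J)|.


det(J) = 0.98*0.11 - (0.56)*(2.42) = -1.2474
|det(J)| = 1.2474

1.2474


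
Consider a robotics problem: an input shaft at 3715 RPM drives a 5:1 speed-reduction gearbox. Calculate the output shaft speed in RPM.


omega_out = omega_in / N = 3715 / 5 = 743.0000

743.0000 RPM


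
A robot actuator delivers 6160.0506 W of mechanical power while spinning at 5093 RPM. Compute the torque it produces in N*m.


omega = 5093 * 2*pi/60 = 533.337713 rad/s
tau = P / omega = 6160.0506 / 533.337713 = 11.5500

11.5500 N*m


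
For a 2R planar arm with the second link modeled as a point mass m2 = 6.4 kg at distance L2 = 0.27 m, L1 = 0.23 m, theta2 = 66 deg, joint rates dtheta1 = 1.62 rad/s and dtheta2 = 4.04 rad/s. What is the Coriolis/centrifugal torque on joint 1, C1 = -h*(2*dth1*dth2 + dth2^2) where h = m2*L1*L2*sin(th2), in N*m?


h = m2*L1*L2*sin(th2) = 6.4*0.23*0.27*sin(66 deg) = 0.363080
C1 = -h*(2*1.62*4.04 + 4.04^2) = -0.363080*29.4112 = -10.6786

-10.6786 N*m


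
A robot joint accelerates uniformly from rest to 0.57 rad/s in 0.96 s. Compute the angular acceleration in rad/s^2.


alpha = delta_omega / t = 0.57 / 0.96 = 0.5938

0.5938 rad/s^2


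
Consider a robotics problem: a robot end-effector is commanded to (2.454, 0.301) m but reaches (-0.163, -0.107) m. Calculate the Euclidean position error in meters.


dx = -0.163 - (2.454) = -2.6170, dy = -0.107 - (0.301) = -0.4080
err = sqrt(6.848689 + 0.166464) = 2.6486

2.6486 m


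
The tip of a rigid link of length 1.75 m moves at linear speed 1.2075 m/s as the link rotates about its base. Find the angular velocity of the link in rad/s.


omega = v / L = 1.2075 / 1.75 = 0.6900

0.6900 rad/s


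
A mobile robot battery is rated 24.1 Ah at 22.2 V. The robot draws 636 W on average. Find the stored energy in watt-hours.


E = capacity * V = 24.1*22.2 = 535.0200

535.0200 Wh


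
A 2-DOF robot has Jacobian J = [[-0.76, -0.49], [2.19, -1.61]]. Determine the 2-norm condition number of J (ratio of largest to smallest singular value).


JJ^T eigenvalues: trace(JJ^T) = 8.2059, det(JJ^T) = det(J)^2 = 5.27483089
s_max^2 = (8.2059 + sqrt(46.23747125))/2 = 7.50285703
s_min^2 = (8.2059 - sqrt(46.23747125))/2 = 0.70304297
kappa = s_max/s_min = sqrt(7.50285703/0.70304297) = 3.2668

3.2668


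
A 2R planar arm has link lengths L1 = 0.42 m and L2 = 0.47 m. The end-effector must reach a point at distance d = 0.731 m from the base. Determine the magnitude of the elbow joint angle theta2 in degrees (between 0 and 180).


cos(th2) = (d^2 - L1^2 - L2^2)/(2*L1*L2) = (0.731^2 - 0.42^2 - 0.47^2)/(2*0.42*0.47) = 0.34716565
th2 = acos(0.34716565) = 69.6859 deg

69.6859 degrees


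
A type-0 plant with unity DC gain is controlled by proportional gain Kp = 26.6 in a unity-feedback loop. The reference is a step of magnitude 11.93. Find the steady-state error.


e_ss = R/(1 + Kp) = 11.93/(1 + 26.6) = 11.93/27.6000 = 0.4322

0.4322


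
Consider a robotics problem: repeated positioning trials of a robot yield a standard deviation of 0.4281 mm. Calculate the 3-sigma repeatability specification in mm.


repeatability = 3*sigma = 3*0.4281 = 1.2843

1.2843 mm


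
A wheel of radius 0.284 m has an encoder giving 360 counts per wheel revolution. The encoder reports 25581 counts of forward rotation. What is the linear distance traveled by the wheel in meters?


revs = 25581/360 = 71.058333
d = revs * 2*pi*r = 71.058333 * 2*pi*0.284 = 126.7982

126.7982 m


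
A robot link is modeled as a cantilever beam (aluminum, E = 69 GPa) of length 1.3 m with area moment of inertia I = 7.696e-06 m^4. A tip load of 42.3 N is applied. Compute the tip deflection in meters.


delta = F*L^3/(3*E*I) = 42.3*1.3^3/(3*6.900e+10*7.696e-06)
      = 92.9331/1593072 = 5.8336e-05

5.8336e-05 m


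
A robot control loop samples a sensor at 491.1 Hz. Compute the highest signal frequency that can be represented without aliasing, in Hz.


f_max = f_s/2 = 491.1/2 = 245.5500

245.5500 Hz


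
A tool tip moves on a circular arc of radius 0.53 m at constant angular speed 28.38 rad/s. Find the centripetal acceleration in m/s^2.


a_c = omega^2 * r = 28.38^2 * 0.53 = 426.8749

426.8749 m/s^2
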